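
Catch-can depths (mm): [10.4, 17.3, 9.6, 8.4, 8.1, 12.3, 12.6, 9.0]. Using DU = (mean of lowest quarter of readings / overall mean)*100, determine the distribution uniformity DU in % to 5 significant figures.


sorted lowest 2 of 8: [8.1, 8.4] -> mean = 8.250000 mm
overall mean = 10.96250 mm
DU = (8.250000/10.96250)*100 = 75.257 %
Therefore the distribution uniformity DU = 75.257 %.


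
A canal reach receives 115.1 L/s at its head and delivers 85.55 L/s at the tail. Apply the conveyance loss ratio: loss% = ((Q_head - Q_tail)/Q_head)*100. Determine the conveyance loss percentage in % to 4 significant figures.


loss = ((115.1 - 85.55)/115.1)*100 = 25.67 %
Therefore the conveyance loss percentage = 25.67 %.


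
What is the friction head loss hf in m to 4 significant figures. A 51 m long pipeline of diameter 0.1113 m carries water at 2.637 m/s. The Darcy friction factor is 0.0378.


Approach: apply the Darcy-Weisbach equation, hf = f*(L/D)*(v^2/(2g)).
hf = 0.0378 * (51/0.1113) * (2.637^2 / (2*9.81))
hf = 6.139 m
Therefore the friction head loss hf = 6.139 m.


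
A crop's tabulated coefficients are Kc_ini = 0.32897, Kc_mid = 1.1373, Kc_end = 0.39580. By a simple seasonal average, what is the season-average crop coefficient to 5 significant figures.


Approach: apply a simple seasonal average, Kc_avg = (Kc_ini + Kc_mid + Kc_end)/3.
Kc_avg = (0.32897 + 1.1373 + 0.39580)/3 = 0.62069
Therefore the season-average crop coefficient = 0.62069.


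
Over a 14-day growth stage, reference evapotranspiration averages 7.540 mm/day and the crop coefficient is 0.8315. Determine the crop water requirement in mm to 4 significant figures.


Approach: apply the crop water requirement relation, CWR = ET0 * Kc * days.
CWR = 7.540 * 0.8315 * 14 = 87.77 mm
Therefore the crop water requirement = 87.77 mm.


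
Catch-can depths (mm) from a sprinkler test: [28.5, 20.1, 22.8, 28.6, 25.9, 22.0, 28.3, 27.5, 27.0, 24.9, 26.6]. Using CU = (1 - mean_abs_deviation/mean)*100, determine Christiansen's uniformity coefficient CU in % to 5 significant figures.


mean = 25.65455 mm
mean |d_i - mean| = 2.330579 mm
CU = (1 - 2.330579/25.65455)*100 = 90.916 %
Therefore Christiansen's uniformity coefficient CU = 90.916 %.


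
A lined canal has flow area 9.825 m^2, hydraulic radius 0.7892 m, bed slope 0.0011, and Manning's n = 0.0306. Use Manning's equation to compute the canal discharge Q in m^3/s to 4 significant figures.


Approach: apply Manning's equation, Q = (1/n)*A*R^(2/3)*S^(1/2).
Q = (1/0.0306) * 9.825 * 0.7892^(2/3) * 0.0011^(1/2) = 9.094 m^3/s
Therefore the canal discharge Q = 9.094 m^3/s.


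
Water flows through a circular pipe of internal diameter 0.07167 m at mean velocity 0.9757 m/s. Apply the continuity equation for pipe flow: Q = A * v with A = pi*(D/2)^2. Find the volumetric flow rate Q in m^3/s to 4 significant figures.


A = pi*(0.07167/2)^2 = 0.00403427 m^2
Q = 0.00403427 * 0.9757 = 0.003936 m^3/s
Therefore the volumetric flow rate Q = 0.003936 m^3/s.


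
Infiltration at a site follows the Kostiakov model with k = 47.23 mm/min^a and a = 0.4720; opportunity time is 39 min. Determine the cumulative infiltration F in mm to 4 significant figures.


Approach: apply the Kostiakov infiltration equation, F = k*t^a.
F = 47.23 * 39^0.4720 = 266.2 mm
Therefore the cumulative infiltration F = 266.2 mm.


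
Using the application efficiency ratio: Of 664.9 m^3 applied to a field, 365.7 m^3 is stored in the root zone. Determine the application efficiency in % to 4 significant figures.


Approach: apply the application efficiency ratio, Ea = (stored/applied)*100.
Ea = (365.7/664.9)*100 = 55.00 %
Therefore the application efficiency = 55.00 %.


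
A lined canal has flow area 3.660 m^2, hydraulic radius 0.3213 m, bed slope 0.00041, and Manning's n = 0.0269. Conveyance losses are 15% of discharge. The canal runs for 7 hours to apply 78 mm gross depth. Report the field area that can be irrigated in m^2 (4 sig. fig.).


Approach: apply Manning's equation with a conveyance and depth budget, Q = (1/n)*A*R^(2/3)*S^(1/2); Q_field = Q*(1-loss); Area = Q_field*t/(d/1000).
Step 1 — canal discharge (Manning's equation):
  Q = (1/0.0269) * 3.660 * 0.3213^(2/3) * 0.00041^(1/2) = 1.29239 m^3/s
Step 2 — delivered flow: Q_field = 1.29239*(1 - 15/100) = 1.09853 m^3/s
Step 3 — volume delivered: V = 1.09853 * 7*3600 = 27683.1 m^3
Step 4 — area served: A = V / (depth/1000) = 27683.1 / 0.078 = 354900 m^2
Therefore the field area that can be irrigated = 354900 m^2.


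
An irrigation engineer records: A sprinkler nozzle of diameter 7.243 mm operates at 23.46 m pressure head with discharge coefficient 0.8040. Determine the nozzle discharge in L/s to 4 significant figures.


Approach: apply the orifice equation, Q = Cd*A*sqrt(2*g*h), A = pi*(d/2)^2.
A = pi*(7.243e-3/2)^2 = 4.12028e-05 m^2
Q = 0.8040 * 4.12028e-05 * sqrt(2*9.81*23.46) * 1000 = 0.7107 L/s
Therefore the nozzle discharge = 0.7107 L/s.


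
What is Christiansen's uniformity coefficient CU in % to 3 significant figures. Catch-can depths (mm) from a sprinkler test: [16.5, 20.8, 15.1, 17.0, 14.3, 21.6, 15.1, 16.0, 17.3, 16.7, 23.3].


Approach: apply Christiansen's uniformity coefficient, CU = (1 - mean_abs_deviation/mean)*100.
mean = 17.609 mm
mean |d_i - mean| = 2.3405 mm
CU = (1 - 2.3405/17.609)*100 = 86.7 %
Therefore Christiansen's uniformity coefficient CU = 86.7 %.


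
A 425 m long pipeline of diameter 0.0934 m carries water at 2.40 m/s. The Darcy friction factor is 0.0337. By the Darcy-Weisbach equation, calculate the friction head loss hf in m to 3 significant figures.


Approach: apply the Darcy-Weisbach equation, hf = f*(L/D)*(v^2/(2g)).
hf = 0.0337 * (425/0.0934) * (2.40^2 / (2*9.81))
hf = 45.0 m
Therefore the friction head loss hf = 45.0 m.


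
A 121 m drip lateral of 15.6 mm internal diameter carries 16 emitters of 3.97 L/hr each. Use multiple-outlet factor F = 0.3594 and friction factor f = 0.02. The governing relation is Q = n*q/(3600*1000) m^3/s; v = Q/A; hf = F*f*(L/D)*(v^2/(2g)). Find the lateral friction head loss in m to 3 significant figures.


Q = 16*3.97/(3600*1000) = 1.7644e-05 m^3/s
A = pi*(15.6e-3/2)^2 = 1.9113e-04 m^2, so v = Q/A = 0.092314 m/s
hf = 0.3594*0.02*(121/0.0156)*(0.092314^2/(2*9.81)) = 0.0242 m
Therefore the lateral friction head loss = 0.0242 m.


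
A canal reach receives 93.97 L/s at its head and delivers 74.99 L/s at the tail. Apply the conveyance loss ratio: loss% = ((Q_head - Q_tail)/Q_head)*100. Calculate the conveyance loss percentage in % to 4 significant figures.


loss = ((93.97 - 74.99)/93.97)*100 = 20.20 %
Therefore the conveyance loss percentage = 20.20 %.


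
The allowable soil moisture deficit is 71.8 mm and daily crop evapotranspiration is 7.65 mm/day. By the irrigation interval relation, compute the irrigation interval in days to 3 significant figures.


Approach: apply the irrigation interval relation, interval = SMD / ETc.
interval = 71.8 / 7.65 = 9.39 days
Therefore the irrigation interval = 9.39 days.


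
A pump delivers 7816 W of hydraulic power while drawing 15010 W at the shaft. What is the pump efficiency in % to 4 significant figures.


Approach: apply the efficiency ratio, eta = (P_out/P_in)*100.
eta = (7816 / 15010) * 100 = 52.07 %
Therefore the pump efficiency = 52.07 %.


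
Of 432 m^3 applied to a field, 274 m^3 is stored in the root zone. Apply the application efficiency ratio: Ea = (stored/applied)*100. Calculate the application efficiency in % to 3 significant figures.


Ea = (274/432)*100 = 63.4 %
Therefore the application efficiency = 63.4 %.


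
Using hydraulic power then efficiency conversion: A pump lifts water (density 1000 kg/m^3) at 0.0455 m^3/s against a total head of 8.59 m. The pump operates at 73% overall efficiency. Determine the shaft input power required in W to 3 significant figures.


Approach: apply hydraulic power then efficiency conversion, P = rho*g*Q*H; P_in = P/eta.
Step 1 — hydraulic power (P = rho*g*Q*H):
  P = 1000 * 9.81 * 0.0455 * 8.59 = 3834.2 W
Step 2 — input power: P_in = P/eta = 3834.2 / 0.73 = 5250 W
Therefore the shaft input power required = 5250 W.


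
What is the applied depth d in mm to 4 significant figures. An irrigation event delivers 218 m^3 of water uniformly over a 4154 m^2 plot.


Approach: apply depth from volume over area, d = (V/A)*1000.
d = (218 / 4154) * 1000 = 52.48 mm
Therefore the applied depth d = 52.48 mm.


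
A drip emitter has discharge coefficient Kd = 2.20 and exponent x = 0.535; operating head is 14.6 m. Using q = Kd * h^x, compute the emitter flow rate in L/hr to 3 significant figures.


q = 2.20 * 14.6^0.535 = 9.23 L/hr
Therefore the emitter flow rate = 9.23 L/hr.


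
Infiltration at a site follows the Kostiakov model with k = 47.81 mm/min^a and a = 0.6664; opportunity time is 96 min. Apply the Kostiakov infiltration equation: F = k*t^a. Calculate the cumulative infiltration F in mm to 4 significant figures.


F = 47.81 * 96^0.6664 = 1001 mm
Therefore the cumulative infiltration F = 1001 mm.


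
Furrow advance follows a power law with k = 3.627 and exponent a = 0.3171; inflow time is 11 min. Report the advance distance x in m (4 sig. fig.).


Approach: apply the power-law advance function, x = k*t^a.
x = 3.627 * 11^0.3171 = 7.758 m
Therefore the advance distance x = 7.758 m.


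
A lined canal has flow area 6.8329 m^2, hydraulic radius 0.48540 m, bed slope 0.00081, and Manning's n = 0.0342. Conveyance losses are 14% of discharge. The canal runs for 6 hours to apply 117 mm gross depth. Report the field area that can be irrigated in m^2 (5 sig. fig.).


Approach: apply Manning's equation with a conveyance and depth budget, Q = (1/n)*A*R^(2/3)*S^(1/2); Q_field = Q*(1-loss); Area = Q_field*t/(d/1000).
Step 1 — canal discharge (Manning's equation):
  Q = (1/0.0342) * 6.8329 * 0.48540^(2/3) * 0.00081^(1/2) = 3.512001 m^3/s
Step 2 — delivered flow: Q_field = 3.512001*(1 - 14/100) = 3.020321 m^3/s
Step 3 — volume delivered: V = 3.020321 * 6*3600 = 65238.93 m^3
Step 4 — area served: A = V / (depth/1000) = 65238.93 / 0.117 = 557600 m^2
Therefore the field area that can be irrigated = 557600 m^2.


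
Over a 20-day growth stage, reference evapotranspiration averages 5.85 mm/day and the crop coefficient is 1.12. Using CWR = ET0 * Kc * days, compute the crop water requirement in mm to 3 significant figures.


CWR = 5.85 * 1.12 * 20 = 131 mm
Therefore the crop water requirement = 131 mm.


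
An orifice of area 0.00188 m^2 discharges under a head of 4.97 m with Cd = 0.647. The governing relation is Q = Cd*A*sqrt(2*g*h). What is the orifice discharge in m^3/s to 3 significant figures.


Q = 0.647 * 0.00188 * sqrt(2*9.81*4.97) = 0.0120 m^3/s
Therefore the orifice discharge = 0.0120 m^3/s.


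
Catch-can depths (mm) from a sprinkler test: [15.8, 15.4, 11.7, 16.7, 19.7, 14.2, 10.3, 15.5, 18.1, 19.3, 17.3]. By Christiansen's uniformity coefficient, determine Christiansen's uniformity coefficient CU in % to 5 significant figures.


Approach: apply Christiansen's uniformity coefficient, CU = (1 - mean_abs_deviation/mean)*100.
mean = 15.81818 mm
mean |d_i - mean| = 2.183471 mm
CU = (1 - 2.183471/15.81818)*100 = 86.196 %
Therefore Christiansen's uniformity coefficient CU = 86.196 %.


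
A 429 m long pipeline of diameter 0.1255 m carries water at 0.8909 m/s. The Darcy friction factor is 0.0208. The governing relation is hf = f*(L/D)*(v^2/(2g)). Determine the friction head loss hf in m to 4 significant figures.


hf = 0.0208 * (429/0.1255) * (0.8909^2 / (2*9.81))
hf = 2.876 m
Therefore the friction head loss hf = 2.876 m.


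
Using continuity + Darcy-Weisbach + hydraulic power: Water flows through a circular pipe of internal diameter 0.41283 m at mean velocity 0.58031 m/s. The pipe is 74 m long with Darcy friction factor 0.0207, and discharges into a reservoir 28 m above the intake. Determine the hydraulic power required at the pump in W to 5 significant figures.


Approach: apply continuity + Darcy-Weisbach + hydraulic power, Q = A*v; hf = f*(L/D)*(v^2/(2g)); H = static + hf; P = rho*g*Q*H.
Step 1 — flow rate (continuity, Q = A*v):
  A = pi*(0.41283/2)^2 = 0.1338543 m^2
  Q = 0.1338543 * 0.58031 = 0.07767700 m^3/s
Step 2 — friction head loss (Darcy-Weisbach):
  hf = 0.0207 * (74/0.41283) * (0.58031^2 / (2*9.81))
  hf = 0.06368717 m
Step 3 — total head: H = 28 + 0.06368717 = 28.06369 m
Step 4 — hydraulic power (P = rho*g*Q*H):
  P = 1000 * 9.81 * 0.07767700 * 28.06369 = 21385 W
Therefore the hydraulic power required at the pump = 21385 W.


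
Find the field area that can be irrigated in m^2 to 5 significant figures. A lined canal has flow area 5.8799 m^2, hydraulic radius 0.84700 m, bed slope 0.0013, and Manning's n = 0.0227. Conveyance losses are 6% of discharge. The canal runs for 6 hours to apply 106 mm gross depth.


Approach: apply Manning's equation with a conveyance and depth budget, Q = (1/n)*A*R^(2/3)*S^(1/2); Q_field = Q*(1-loss); Area = Q_field*t/(d/1000).
Step 1 — canal discharge (Manning's equation):
  Q = (1/0.0227) * 5.8799 * 0.84700^(2/3) * 0.0013^(1/2) = 8.360611 m^3/s
Step 2 — delivered flow: Q_field = 8.360611*(1 - 6/100) = 7.858975 m^3/s
Step 3 — volume delivered: V = 7.858975 * 6*3600 = 169753.9 m^3
Step 4 — area served: A = V / (depth/1000) = 169753.9 / 0.106 = 1601500 m^2
Therefore the field area that can be irrigated = 1601500 m^2.


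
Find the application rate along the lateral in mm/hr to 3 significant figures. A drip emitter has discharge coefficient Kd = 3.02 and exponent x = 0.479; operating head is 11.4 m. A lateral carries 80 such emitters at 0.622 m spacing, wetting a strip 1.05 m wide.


Approach: apply the emitter equation with a lateral mass balance, q = Kd*h^x; Q = n*q; rate = Q/(n*spacing*width).
Step 1 — single emitter flow (q = Kd*h^x):
  q = 3.02 * 11.4^0.479 = 9.6887 L/hr
Step 2 — total lateral flow: Q = 80 * 9.6887 = 775.09 L/hr
Step 3 — wetted area: A = 80 * 0.622 * 1.05 = 52.248 m^2
Step 4 — application rate: Q/A = 775.09/52.248 = 14.8 mm/hr
Therefore the application rate along the lateral = 14.8 mm/hr.


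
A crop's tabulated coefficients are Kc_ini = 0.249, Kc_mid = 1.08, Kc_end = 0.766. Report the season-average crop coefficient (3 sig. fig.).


Approach: apply a simple seasonal average, Kc_avg = (Kc_ini + Kc_mid + Kc_end)/3.
Kc_avg = (0.249 + 1.08 + 0.766)/3 = 0.698
Therefore the season-average crop coefficient = 0.698.


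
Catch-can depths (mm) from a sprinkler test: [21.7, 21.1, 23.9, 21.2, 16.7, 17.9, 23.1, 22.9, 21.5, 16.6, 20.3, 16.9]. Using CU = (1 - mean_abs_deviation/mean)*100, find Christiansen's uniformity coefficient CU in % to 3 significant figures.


mean = 20.317 mm
mean |d_i - mean| = 2.1972 mm
CU = (1 - 2.1972/20.317)*100 = 89.2 %
Therefore Christiansen's uniformity coefficient CU = 89.2 %.


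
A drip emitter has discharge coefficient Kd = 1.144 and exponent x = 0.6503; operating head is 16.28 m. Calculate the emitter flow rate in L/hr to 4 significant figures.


Approach: apply the emitter characteristic equation, q = Kd * h^x.
q = 1.144 * 16.28^0.6503 = 7.020 L/hr
Therefore the emitter flow rate = 7.020 L/hr.


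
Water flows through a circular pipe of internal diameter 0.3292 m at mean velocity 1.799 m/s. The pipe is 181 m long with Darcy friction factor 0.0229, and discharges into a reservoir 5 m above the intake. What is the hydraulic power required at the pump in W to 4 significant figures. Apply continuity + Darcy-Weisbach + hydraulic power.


Approach: apply continuity + Darcy-Weisbach + hydraulic power, Q = A*v; hf = f*(L/D)*(v^2/(2g)); H = static + hf; P = rho*g*Q*H.
Step 1 — flow rate (continuity, Q = A*v):
  A = pi*(0.3292/2)^2 = 0.0851157 m^2
  Q = 0.0851157 * 1.799 = 0.153123 m^3/s
Step 2 — friction head loss (Darcy-Weisbach):
  hf = 0.0229 * (181/0.3292) * (1.799^2 / (2*9.81))
  hf = 2.07691 m
Step 3 — total head: H = 5 + 2.07691 = 7.07691 m
Step 4 — hydraulic power (P = rho*g*Q*H):
  P = 1000 * 9.81 * 0.153123 * 7.07691 = 10630 W
Therefore the hydraulic power required at the pump = 10630 W.


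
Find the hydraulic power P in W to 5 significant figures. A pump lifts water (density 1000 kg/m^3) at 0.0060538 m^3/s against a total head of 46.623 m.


Approach: apply the hydraulic power relation, P = rho*g*Q*H.
P = 1000 * 9.81 * 0.0060538 * 46.623 = 2768.8 W
Therefore the hydraulic power P = 2768.8 W.


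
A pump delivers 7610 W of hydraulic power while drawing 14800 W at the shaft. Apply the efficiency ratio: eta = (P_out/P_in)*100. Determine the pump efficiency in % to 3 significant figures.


eta = (7610 / 14800) * 100 = 51.4 %
Therefore the pump efficiency = 51.4 %.


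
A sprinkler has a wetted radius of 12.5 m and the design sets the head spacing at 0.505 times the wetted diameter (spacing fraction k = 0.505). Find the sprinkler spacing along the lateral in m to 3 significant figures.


Approach: apply the sprinkler spacing rule (spacing as a fraction of wetted diameter), S = k*(2*R).
S = 0.505 * (2 * 12.5) = 12.6 m
Therefore the sprinkler spacing along the lateral = 12.6 m.


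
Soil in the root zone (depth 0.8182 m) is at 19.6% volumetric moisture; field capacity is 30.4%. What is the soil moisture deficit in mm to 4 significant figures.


Approach: apply the soil moisture deficit relation, SMD = (FC - theta)/100 * depth * 1000.
SMD = (30.4 - 19.6)/100 * 0.8182 * 1000 = 88.37 mm
Therefore the soil moisture deficit = 88.37 mm.


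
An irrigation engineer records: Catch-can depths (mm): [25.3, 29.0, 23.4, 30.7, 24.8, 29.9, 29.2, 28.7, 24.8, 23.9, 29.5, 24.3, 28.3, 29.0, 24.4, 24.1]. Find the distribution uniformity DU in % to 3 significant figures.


Approach: apply the low-quarter distribution uniformity, DU = (mean of lowest quarter of readings / overall mean)*100.
sorted lowest 4 of 16: [23.4, 23.9, 24.1, 24.3] -> mean = 23.925 mm
overall mean = 26.831 mm
DU = (23.925/26.831)*100 = 89.2 %
Therefore the distribution uniformity DU = 89.2 %.


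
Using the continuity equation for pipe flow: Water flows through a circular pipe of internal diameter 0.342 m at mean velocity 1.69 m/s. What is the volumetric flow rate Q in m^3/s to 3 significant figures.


Approach: apply the continuity equation for pipe flow, Q = A * v with A = pi*(D/2)^2.
A = pi*(0.342/2)^2 = 0.091863 m^2
Q = 0.091863 * 1.69 = 0.155 m^3/s
Therefore the volumetric flow rate Q = 0.155 m^3/s.


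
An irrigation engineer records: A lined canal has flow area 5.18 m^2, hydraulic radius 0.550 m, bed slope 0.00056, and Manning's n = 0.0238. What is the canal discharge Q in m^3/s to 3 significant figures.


Approach: apply Manning's equation, Q = (1/n)*A*R^(2/3)*S^(1/2).
Q = (1/0.0238) * 5.18 * 0.550^(2/3) * 0.00056^(1/2) = 3.46 m^3/s
Therefore the canal discharge Q = 3.46 m^3/s.


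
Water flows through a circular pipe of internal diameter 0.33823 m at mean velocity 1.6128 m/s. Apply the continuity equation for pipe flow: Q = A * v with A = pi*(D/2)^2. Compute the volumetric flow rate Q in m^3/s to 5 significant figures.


A = pi*(0.33823/2)^2 = 0.08984918 m^2
Q = 0.08984918 * 1.6128 = 0.14491 m^3/s
Therefore the volumetric flow rate Q = 0.14491 m^3/s.


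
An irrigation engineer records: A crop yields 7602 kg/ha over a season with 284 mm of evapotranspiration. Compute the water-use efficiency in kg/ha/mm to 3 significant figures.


Approach: apply the water-use efficiency ratio, WUE = yield/ET.
WUE = 7602 / 284 = 26.8 kg/ha/mm
Therefore the water-use efficiency = 26.8 kg/ha/mm.


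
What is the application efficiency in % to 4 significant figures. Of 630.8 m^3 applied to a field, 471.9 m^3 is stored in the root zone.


Approach: apply the application efficiency ratio, Ea = (stored/applied)*100.
Ea = (471.9/630.8)*100 = 74.81 %
Therefore the application efficiency = 74.81 %.


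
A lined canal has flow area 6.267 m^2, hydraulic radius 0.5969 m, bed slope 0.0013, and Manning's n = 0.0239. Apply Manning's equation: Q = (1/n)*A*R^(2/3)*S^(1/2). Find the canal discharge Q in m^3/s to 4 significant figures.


Q = (1/0.0239) * 6.267 * 0.5969^(2/3) * 0.0013^(1/2) = 6.702 m^3/s
Therefore the canal discharge Q = 6.702 m^3/s.


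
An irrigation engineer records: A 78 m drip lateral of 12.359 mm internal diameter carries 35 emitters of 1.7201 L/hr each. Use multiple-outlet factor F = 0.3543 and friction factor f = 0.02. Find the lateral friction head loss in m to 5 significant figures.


Approach: apply Darcy-Weisbach with the multiple-outlet F-factor, Q = n*q/(3600*1000) m^3/s; v = Q/A; hf = F*f*(L/D)*(v^2/(2g)).
Q = 35*1.7201/(3600*1000) = 1.672319e-05 m^3/s
A = pi*(12.359e-3/2)^2 = 1.199655e-04 m^2, so v = Q/A = 0.1394000 m/s
hf = 0.3543*0.02*(78/0.012359)*(0.1394000^2/(2*9.81)) = 0.044293 m
Therefore the lateral friction head loss = 0.044293 m.


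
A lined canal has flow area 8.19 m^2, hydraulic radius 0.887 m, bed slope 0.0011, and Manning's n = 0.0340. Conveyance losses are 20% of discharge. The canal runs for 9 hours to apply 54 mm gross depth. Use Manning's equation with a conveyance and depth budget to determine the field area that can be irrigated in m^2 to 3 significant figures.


Approach: apply Manning's equation with a conveyance and depth budget, Q = (1/n)*A*R^(2/3)*S^(1/2); Q_field = Q*(1-loss); Area = Q_field*t/(d/1000).
Step 1 — canal discharge (Manning's equation):
  Q = (1/0.0340) * 8.19 * 0.887^(2/3) * 0.0011^(1/2) = 7.3754 m^3/s
Step 2 — delivered flow: Q_field = 7.3754*(1 - 20/100) = 5.9003 m^3/s
Step 3 — volume delivered: V = 5.9003 * 9*3600 = 191170 m^3
Step 4 — area served: A = V / (depth/1000) = 191170 / 0.054 = 3540000 m^2
Therefore the field area that can be irrigated = 3540000 m^2.


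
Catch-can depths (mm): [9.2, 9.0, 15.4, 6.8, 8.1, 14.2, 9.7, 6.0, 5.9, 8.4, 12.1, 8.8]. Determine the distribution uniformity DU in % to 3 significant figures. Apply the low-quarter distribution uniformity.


Approach: apply the low-quarter distribution uniformity, DU = (mean of lowest quarter of readings / overall mean)*100.
sorted lowest 3 of 12: [5.9, 6.0, 6.8] -> mean = 6.2333 mm
overall mean = 9.4667 mm
DU = (6.2333/9.4667)*100 = 65.8 %
Therefore the distribution uniformity DU = 65.8 %.


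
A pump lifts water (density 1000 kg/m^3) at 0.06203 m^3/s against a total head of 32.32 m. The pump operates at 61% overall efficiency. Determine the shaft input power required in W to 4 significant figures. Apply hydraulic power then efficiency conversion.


Approach: apply hydraulic power then efficiency conversion, P = rho*g*Q*H; P_in = P/eta.
Step 1 — hydraulic power (P = rho*g*Q*H):
  P = 1000 * 9.81 * 0.06203 * 32.32 = 19667.2 W
Step 2 — input power: P_in = P/eta = 19667.2 / 0.61 = 32240 W
Therefore the shaft input power required = 32240 W.


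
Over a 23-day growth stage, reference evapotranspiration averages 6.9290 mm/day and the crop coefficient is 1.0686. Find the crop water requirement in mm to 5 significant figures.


Approach: apply the crop water requirement relation, CWR = ET0 * Kc * days.
CWR = 6.9290 * 1.0686 * 23 = 170.30 mm
Therefore the crop water requirement = 170.30 mm.


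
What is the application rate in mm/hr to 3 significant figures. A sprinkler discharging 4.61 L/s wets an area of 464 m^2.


Approach: apply the application rate relation, rate = (Q/A)*3600.
rate = (4.61 / 464) * 3600 = 35.8 mm/hr
Therefore the application rate = 35.8 mm/hr.


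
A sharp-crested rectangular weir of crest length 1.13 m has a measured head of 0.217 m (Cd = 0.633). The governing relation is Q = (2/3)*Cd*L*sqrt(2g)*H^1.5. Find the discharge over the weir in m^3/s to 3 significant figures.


Q = (2/3)*0.633*1.13*sqrt(2*9.81)*0.217^1.5 = 0.214 m^3/s
Therefore the discharge over the weir = 0.214 m^3/s.


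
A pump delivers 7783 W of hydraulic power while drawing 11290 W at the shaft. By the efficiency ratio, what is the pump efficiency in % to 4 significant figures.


Approach: apply the efficiency ratio, eta = (P_out/P_in)*100.
eta = (7783 / 11290) * 100 = 68.94 %
Therefore the pump efficiency = 68.94 %.


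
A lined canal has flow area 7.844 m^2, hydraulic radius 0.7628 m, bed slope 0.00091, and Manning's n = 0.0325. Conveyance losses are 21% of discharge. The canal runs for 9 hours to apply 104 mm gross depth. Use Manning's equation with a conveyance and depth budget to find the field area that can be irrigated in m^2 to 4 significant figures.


Approach: apply Manning's equation with a conveyance and depth budget, Q = (1/n)*A*R^(2/3)*S^(1/2); Q_field = Q*(1-loss); Area = Q_field*t/(d/1000).
Step 1 — canal discharge (Manning's equation):
  Q = (1/0.0325) * 7.844 * 0.7628^(2/3) * 0.00091^(1/2) = 6.07830 m^3/s
Step 2 — delivered flow: Q_field = 6.07830*(1 - 21/100) = 4.80186 m^3/s
Step 3 — volume delivered: V = 4.80186 * 9*3600 = 155580 m^3
Step 4 — area served: A = V / (depth/1000) = 155580 / 0.104 = 1496000 m^2
Therefore the field area that can be irrigated = 1496000 m^2.


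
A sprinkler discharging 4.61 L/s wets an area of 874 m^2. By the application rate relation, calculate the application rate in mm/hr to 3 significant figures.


Approach: apply the application rate relation, rate = (Q/A)*3600.
rate = (4.61 / 874) * 3600 = 19.0 mm/hr
Therefore the application rate = 19.0 mm/hr.


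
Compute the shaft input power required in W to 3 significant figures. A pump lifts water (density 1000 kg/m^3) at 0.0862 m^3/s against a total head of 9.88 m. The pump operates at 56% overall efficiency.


Approach: apply hydraulic power then efficiency conversion, P = rho*g*Q*H; P_in = P/eta.
Step 1 — hydraulic power (P = rho*g*Q*H):
  P = 1000 * 9.81 * 0.0862 * 9.88 = 8354.7 W
Step 2 — input power: P_in = P/eta = 8354.7 / 0.56 = 14900 W
Therefore the shaft input power required = 14900 W.


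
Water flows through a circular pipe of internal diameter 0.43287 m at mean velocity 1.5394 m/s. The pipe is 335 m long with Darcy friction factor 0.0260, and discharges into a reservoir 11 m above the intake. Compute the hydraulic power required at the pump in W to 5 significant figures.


Approach: apply continuity + Darcy-Weisbach + hydraulic power, Q = A*v; hf = f*(L/D)*(v^2/(2g)); H = static + hf; P = rho*g*Q*H.
Step 1 — flow rate (continuity, Q = A*v):
  A = pi*(0.43287/2)^2 = 0.1471651 m^2
  Q = 0.1471651 * 1.5394 = 0.2265460 m^3/s
Step 2 — friction head loss (Darcy-Weisbach):
  hf = 0.0260 * (335/0.43287) * (1.5394^2 / (2*9.81))
  hf = 2.430327 m
Step 3 — total head: H = 11 + 2.430327 = 13.43033 m
Step 4 — hydraulic power (P = rho*g*Q*H):
  P = 1000 * 9.81 * 0.2265460 * 13.43033 = 29848 W
Therefore the hydraulic power required at the pump = 29848 W.


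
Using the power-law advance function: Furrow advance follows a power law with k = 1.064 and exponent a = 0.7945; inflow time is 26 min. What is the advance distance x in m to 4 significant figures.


Approach: apply the power-law advance function, x = k*t^a.
x = 1.064 * 26^0.7945 = 14.16 m
Therefore the advance distance x = 14.16 m.


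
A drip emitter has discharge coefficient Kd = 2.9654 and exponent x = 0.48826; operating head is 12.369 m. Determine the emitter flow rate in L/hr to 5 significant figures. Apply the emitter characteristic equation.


Approach: apply the emitter characteristic equation, q = Kd * h^x.
q = 2.9654 * 12.369^0.48826 = 10.126 L/hr
Therefore the emitter flow rate = 10.126 L/hr.


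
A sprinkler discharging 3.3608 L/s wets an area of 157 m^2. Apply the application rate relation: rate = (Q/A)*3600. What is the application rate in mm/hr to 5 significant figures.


rate = (3.3608 / 157) * 3600 = 77.063 mm/hr
Therefore the application rate = 77.063 mm/hr.


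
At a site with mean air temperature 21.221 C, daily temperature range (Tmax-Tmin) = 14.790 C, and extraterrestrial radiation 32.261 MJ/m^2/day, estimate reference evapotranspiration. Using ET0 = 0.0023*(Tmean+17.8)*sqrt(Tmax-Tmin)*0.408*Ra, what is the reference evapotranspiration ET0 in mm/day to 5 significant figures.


ET0 = 0.0023*(21.221+17.8)*sqrt(14.790)*0.408*32.261 = 4.5431 mm/day
Therefore the reference evapotranspiration ET0 = 4.5431 mm/day.


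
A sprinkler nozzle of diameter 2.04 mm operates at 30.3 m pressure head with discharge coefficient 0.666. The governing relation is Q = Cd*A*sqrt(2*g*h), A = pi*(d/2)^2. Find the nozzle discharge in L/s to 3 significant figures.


A = pi*(2.04e-3/2)^2 = 3.2685e-06 m^2
Q = 0.666 * 3.2685e-06 * sqrt(2*9.81*30.3) * 1000 = 0.0531 L/s
Therefore the nozzle discharge = 0.0531 L/s.


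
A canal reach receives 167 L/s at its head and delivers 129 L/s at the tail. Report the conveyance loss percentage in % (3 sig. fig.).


Approach: apply the conveyance loss ratio, loss% = ((Q_head - Q_tail)/Q_head)*100.
loss = ((167 - 129)/167)*100 = 22.8 %
Therefore the conveyance loss percentage = 22.8 %.


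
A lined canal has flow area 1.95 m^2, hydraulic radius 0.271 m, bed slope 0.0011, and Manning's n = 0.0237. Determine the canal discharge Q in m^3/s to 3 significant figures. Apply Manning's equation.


Approach: apply Manning's equation, Q = (1/n)*A*R^(2/3)*S^(1/2).
Q = (1/0.0237) * 1.95 * 0.271^(2/3) * 0.0011^(1/2) = 1.14 m^3/s
Therefore the canal discharge Q = 1.14 m^3/s.


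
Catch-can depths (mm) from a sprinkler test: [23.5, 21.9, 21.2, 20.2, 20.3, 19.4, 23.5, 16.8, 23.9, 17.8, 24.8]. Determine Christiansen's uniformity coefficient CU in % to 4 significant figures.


Approach: apply Christiansen's uniformity coefficient, CU = (1 - mean_abs_deviation/mean)*100.
mean = 21.2091 mm
mean |d_i - mean| = 2.10083 mm
CU = (1 - 2.10083/21.2091)*100 = 90.09 %
Therefore Christiansen's uniformity coefficient CU = 90.09 %.


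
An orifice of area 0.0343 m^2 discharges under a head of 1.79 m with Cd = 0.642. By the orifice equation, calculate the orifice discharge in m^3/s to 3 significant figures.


Approach: apply the orifice equation, Q = Cd*A*sqrt(2*g*h).
Q = 0.642 * 0.0343 * sqrt(2*9.81*1.79) = 0.130 m^3/s
Therefore the orifice discharge = 0.130 m^3/s.


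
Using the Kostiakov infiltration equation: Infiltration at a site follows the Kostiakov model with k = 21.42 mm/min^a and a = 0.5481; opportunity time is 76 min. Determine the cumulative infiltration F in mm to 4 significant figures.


Approach: apply the Kostiakov infiltration equation, F = k*t^a.
F = 21.42 * 76^0.5481 = 230.0 mm
Therefore the cumulative infiltration F = 230.0 mm.


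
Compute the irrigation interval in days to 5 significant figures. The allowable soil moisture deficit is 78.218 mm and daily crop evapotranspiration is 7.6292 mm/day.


Approach: apply the irrigation interval relation, interval = SMD / ETc.
interval = 78.218 / 7.6292 = 10.252 days
Therefore the irrigation interval = 10.252 days.


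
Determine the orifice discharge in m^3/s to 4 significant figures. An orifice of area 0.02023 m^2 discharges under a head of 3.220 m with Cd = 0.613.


Approach: apply the orifice equation, Q = Cd*A*sqrt(2*g*h).
Q = 0.613 * 0.02023 * sqrt(2*9.81*3.220) = 0.09857 m^3/s
Therefore the orifice discharge = 0.09857 m^3/s.


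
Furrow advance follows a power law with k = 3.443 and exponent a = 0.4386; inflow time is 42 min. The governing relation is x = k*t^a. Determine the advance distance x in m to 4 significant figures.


x = 3.443 * 42^0.4386 = 17.74 m
Therefore the advance distance x = 17.74 m.


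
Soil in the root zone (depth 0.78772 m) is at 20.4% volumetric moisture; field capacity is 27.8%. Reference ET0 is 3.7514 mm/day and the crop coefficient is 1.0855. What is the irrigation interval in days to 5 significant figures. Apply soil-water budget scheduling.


Approach: apply soil-water budget scheduling, SMD = (FC-theta)/100*depth*1000; ETc = ET0*Kc; interval = SMD/ETc.
Step 1 — soil moisture deficit:
  SMD = (27.8 - 20.4)/100 * 0.78772 * 1000 = 58.29128 mm
Step 2 — daily crop ET (ETc = ET0*Kc):
  ETc = 3.7514 * 1.0855 = 4.072145 mm/day
Step 3 — irrigation interval (SMD/ETc):
  interval = 58.29128 / 4.072145 = 14.315 days
Therefore the irrigation interval = 14.315 days.


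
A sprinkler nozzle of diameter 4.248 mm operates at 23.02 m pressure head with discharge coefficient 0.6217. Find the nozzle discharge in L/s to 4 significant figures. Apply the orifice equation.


Approach: apply the orifice equation, Q = Cd*A*sqrt(2*g*h), A = pi*(d/2)^2.
A = pi*(4.248e-3/2)^2 = 1.41729e-05 m^2
Q = 0.6217 * 1.41729e-05 * sqrt(2*9.81*23.02) * 1000 = 0.1873 L/s
Therefore the nozzle discharge = 0.1873 L/s.


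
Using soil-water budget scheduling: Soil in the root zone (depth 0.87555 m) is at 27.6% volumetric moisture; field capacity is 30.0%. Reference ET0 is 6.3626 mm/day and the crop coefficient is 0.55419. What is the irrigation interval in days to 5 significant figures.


Approach: apply soil-water budget scheduling, SMD = (FC-theta)/100*depth*1000; ETc = ET0*Kc; interval = SMD/ETc.
Step 1 — soil moisture deficit:
  SMD = (30.0 - 27.6)/100 * 0.87555 * 1000 = 21.01320 mm
Step 2 — daily crop ET (ETc = ET0*Kc):
  ETc = 6.3626 * 0.55419 = 3.526089 mm/day
Step 3 — irrigation interval (SMD/ETc):
  interval = 21.01320 / 3.526089 = 5.9593 days
Therefore the irrigation interval = 5.9593 days.


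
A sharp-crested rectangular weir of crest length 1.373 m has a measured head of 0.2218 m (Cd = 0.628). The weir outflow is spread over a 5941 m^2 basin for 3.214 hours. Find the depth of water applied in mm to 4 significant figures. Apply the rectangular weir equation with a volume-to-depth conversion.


Approach: apply the rectangular weir equation with a volume-to-depth conversion, Q = (2/3)*Cd*L*sqrt(2g)*H^1.5; d = Q*t/A * 1000.
Step 1 — weir discharge:
  Q = (2/3)*0.628*1.373*sqrt(2*9.81)*0.2218^1.5 = 0.265969 m^3/s
Step 2 — volume: V = 0.265969 * 3.214*3600 = 3077.37 m^3
Step 3 — depth: d = V/A * 1000 = 3077.37/5941 * 1000 = 518.0 mm
Therefore the depth of water applied = 518.0 mm.


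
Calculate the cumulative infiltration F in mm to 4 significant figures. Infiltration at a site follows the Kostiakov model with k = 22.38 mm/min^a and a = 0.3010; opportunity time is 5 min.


Approach: apply the Kostiakov infiltration equation, F = k*t^a.
F = 22.38 * 5^0.3010 = 36.33 mm
Therefore the cumulative infiltration F = 36.33 mm.


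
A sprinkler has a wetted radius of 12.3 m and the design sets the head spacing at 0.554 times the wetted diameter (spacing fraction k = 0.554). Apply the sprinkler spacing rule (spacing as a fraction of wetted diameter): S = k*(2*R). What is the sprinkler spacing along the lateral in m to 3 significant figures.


S = 0.554 * (2 * 12.3) = 13.6 m
Therefore the sprinkler spacing along the lateral = 13.6 m.


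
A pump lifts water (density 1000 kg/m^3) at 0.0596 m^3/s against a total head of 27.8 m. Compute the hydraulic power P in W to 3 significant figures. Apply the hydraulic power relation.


Approach: apply the hydraulic power relation, P = rho*g*Q*H.
P = 1000 * 9.81 * 0.0596 * 27.8 = 16300 W
Therefore the hydraulic power P = 16300 W.


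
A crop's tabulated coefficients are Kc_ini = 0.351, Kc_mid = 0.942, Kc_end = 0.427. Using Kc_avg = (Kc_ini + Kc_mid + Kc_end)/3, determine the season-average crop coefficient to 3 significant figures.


Kc_avg = (0.351 + 0.942 + 0.427)/3 = 0.573
Therefore the season-average crop coefficient = 0.573.


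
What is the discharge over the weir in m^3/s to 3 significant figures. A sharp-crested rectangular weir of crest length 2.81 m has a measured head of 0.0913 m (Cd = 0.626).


Approach: apply the rectangular weir equation, Q = (2/3)*Cd*L*sqrt(2g)*H^1.5.
Q = (2/3)*0.626*2.81*sqrt(2*9.81)*0.0913^1.5 = 0.143 m^3/s
Therefore the discharge over the weir = 0.143 m^3/s.


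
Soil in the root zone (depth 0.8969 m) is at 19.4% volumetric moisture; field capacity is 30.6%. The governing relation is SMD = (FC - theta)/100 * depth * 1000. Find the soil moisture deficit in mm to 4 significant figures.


SMD = (30.6 - 19.4)/100 * 0.8969 * 1000 = 100.5 mm
Therefore the soil moisture deficit = 100.5 mm.


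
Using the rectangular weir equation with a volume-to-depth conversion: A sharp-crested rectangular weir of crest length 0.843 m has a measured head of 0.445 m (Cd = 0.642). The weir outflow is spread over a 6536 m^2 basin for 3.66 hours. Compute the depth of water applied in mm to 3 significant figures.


Approach: apply the rectangular weir equation with a volume-to-depth conversion, Q = (2/3)*Cd*L*sqrt(2g)*H^1.5; d = Q*t/A * 1000.
Step 1 — weir discharge:
  Q = (2/3)*0.642*0.843*sqrt(2*9.81)*0.445^1.5 = 0.47442 m^3/s
Step 2 — volume: V = 0.47442 * 3.66*3600 = 6250.9 m^3
Step 3 — depth: d = V/A * 1000 = 6250.9/6536 * 1000 = 956 mm
Therefore the depth of water applied = 956 mm.


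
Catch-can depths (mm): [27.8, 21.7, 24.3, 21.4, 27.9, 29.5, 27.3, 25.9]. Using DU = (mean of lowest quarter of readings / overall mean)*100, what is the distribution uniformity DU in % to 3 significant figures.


sorted lowest 2 of 8: [21.4, 21.7] -> mean = 21.550 mm
overall mean = 25.725 mm
DU = (21.550/25.725)*100 = 83.8 %
Therefore the distribution uniformity DU = 83.8 %.


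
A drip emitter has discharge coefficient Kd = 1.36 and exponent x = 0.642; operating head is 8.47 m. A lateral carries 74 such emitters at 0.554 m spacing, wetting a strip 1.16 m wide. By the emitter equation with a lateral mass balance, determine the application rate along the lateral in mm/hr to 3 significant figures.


Approach: apply the emitter equation with a lateral mass balance, q = Kd*h^x; Q = n*q; rate = Q/(n*spacing*width).
Step 1 — single emitter flow (q = Kd*h^x):
  q = 1.36 * 8.47^0.642 = 5.3609 L/hr
Step 2 — total lateral flow: Q = 74 * 5.3609 = 396.71 L/hr
Step 3 — wetted area: A = 74 * 0.554 * 1.16 = 47.555 m^2
Step 4 — application rate: Q/A = 396.71/47.555 = 8.34 mm/hr
Therefore the application rate along the lateral = 8.34 mm/hr.


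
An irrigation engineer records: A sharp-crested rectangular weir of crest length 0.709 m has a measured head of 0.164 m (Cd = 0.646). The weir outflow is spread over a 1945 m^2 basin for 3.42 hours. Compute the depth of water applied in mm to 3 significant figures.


Approach: apply the rectangular weir equation with a volume-to-depth conversion, Q = (2/3)*Cd*L*sqrt(2g)*H^1.5; d = Q*t/A * 1000.
Step 1 — weir discharge:
  Q = (2/3)*0.646*0.709*sqrt(2*9.81)*0.164^1.5 = 0.089826 m^3/s
Step 2 — volume: V = 0.089826 * 3.42*3600 = 1105.9 m^3
Step 3 — depth: d = V/A * 1000 = 1105.9/1945 * 1000 = 569 mm
Therefore the depth of water applied = 569 mm.


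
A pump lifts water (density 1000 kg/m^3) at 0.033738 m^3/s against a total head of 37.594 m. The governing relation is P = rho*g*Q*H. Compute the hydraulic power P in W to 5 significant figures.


P = 1000 * 9.81 * 0.033738 * 37.594 = 12442 W
Therefore the hydraulic power P = 12442 W.


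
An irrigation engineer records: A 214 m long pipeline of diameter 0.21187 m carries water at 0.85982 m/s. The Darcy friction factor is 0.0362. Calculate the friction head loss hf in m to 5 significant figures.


Approach: apply the Darcy-Weisbach equation, hf = f*(L/D)*(v^2/(2g)).
hf = 0.0362 * (214/0.21187) * (0.85982^2 / (2*9.81))
hf = 1.3777 m
Therefore the friction head loss hf = 1.3777 m.


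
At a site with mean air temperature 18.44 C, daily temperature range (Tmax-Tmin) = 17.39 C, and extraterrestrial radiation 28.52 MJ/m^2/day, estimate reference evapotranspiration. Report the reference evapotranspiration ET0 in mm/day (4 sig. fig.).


Approach: apply the Hargreaves-Samani method, ET0 = 0.0023*(Tmean+17.8)*sqrt(Tmax-Tmin)*0.408*Ra.
ET0 = 0.0023*(18.44+17.8)*sqrt(17.39)*0.408*28.52 = 4.045 mm/day
Therefore the reference evapotranspiration ET0 = 4.045 mm/day.


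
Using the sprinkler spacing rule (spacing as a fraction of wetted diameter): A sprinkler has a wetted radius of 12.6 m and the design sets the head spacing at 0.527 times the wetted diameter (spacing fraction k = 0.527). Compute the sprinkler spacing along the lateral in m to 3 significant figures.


Approach: apply the sprinkler spacing rule (spacing as a fraction of wetted diameter), S = k*(2*R).
S = 0.527 * (2 * 12.6) = 13.3 m
Therefore the sprinkler spacing along the lateral = 13.3 m.
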